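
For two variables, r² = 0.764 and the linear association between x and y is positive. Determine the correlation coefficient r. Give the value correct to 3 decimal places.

|r| = √0.764 = 0.874
The association is positive, so r = 0.874.

0.874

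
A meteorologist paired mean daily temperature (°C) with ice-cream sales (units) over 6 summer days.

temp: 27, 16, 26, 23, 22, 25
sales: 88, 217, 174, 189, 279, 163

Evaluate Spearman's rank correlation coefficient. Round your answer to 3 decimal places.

-0.886

Rank temp: 6, 1, 5, 3, 2, 4
Rank sales: 1, 5, 3, 4, 6, 2
d = rank(temp) − rank(sales): 5, -4, 2, -1, -4, 2; Σd² = 66
ρ = 1 − 6Σd² / [n(n²−1)] = 1 − 6×66 / (6×35) = 1 − 396/210 ≈ -0.886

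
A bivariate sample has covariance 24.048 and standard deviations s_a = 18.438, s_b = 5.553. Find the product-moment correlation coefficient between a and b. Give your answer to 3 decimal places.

r = Cov(a,b) / (s_a · s_b) = 24.048 / (18.438 × 5.553)
  = 24.048 / 102.3862 ≈ 0.235

0.235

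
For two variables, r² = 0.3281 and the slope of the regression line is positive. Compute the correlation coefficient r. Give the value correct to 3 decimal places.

0.573

|r| = √0.3281 = 0.573
The association is positive, so r = 0.573.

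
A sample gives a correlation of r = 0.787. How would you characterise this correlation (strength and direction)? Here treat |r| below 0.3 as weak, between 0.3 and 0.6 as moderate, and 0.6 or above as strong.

strong positive

r = 0.787 > 0 so the relationship is positive.
|r| = 0.787, which falls in the strong range.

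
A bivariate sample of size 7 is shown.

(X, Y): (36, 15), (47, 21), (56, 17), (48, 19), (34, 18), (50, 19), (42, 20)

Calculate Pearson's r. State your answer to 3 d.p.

0.266

n = 7, ΣX = 313, ΣY = 129, ΣX² = 14365, ΣY² = 2401, ΣXY = 5793
nΣXY − ΣXΣY = 40551 − 40377 = 174
nΣX² − (ΣX)² = 100555 − 97969 = 2586; nΣY² − (ΣY)² = 16807 − 16641 = 166
r = 174 / √(2586 × 166) = 174 / 655.1916 ≈ 0.266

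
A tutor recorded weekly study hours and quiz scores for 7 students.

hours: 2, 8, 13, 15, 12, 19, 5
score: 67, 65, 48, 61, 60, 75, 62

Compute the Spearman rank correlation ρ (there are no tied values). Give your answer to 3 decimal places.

Rank hours: 1, 3, 5, 6, 4, 7, 2
Rank score: 6, 5, 1, 3, 2, 7, 4
d = rank(hours) − rank(score): -5, -2, 4, 3, 2, 0, -2; Σd² = 62
ρ = 1 − 6Σd² / [n(n²−1)] = 1 − 6×62 / (7×48) = 1 − 372/336 ≈ -0.107

-0.107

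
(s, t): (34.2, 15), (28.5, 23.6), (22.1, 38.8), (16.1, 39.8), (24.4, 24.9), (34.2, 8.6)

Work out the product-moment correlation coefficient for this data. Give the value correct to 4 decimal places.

n = 6, Σs = 159.5, Σt = 150.7, Σs² = 4494.51, Σt² = 4565.41, Σst = 3585.54
nΣst − ΣsΣt = 21513.24 − 24036.65 = -2523.41
nΣs² − (Σs)² = 26967.06 − 25440.25 = 1526.81; nΣt² − (Σt)² = 27392.46 − 22710.49 = 4681.97
r = -2523.41 / √(1526.81 × 4681.97) = -2523.41 / 2673.6639 ≈ -0.9438

-0.9438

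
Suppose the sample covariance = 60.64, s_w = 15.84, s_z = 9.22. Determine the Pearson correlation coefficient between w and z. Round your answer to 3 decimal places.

0.415

r = Cov(w,z) / (s_w · s_z) = 60.64 / (15.84 × 9.22)
  = 60.64 / 146.0448 ≈ 0.415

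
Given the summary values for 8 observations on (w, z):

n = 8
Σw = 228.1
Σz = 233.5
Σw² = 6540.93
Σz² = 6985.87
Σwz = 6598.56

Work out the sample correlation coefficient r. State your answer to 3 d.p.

r = (nΣwz − ΣwΣz) / √[(nΣw² − (Σw)²)(nΣz² − (Σz)²)]
Numerator: 8×6598.56 − 228.1×233.5 = -472.87
Denominator: √[(52327.44 − 52029.61)(55886.96 − 54522.25)] = √[297.83 × 1364.71] = 637.5356
r = -472.87 / 637.5356 ≈ -0.742

-0.742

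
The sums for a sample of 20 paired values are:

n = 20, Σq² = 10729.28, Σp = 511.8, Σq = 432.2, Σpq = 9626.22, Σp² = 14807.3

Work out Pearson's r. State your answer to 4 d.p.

r = (nΣpq − ΣpΣq) / √[(nΣp² − (Σp)²)(nΣq² − (Σq)²)]
Numerator: 20×9626.22 − 511.8×432.2 = -28675.56
Denominator: √[(296146 − 261939.24)(214585.6 − 186796.84)] = √[34206.76 × 27788.76] = 30831.2089
r = -28675.56 / 30831.2089 ≈ -0.9301

-0.9301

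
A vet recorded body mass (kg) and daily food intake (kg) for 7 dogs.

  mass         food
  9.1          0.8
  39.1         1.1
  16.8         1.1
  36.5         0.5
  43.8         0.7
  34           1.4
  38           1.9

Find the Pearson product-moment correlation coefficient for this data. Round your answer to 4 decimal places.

n = 7, Σx = 217.3, Σy = 7.5, Σx² = 7744.55, Σy² = 9.37, Σxy = 237.48
nΣxy − ΣxΣy = 1662.36 − 1629.75 = 32.61
nΣx² − (Σx)² = 54211.85 − 47219.29 = 6992.56; nΣy² − (Σy)² = 65.59 − 56.25 = 9.34
r = 32.61 / √(6992.56 × 9.34) = 32.61 / 255.5592 ≈ 0.1276

0.1276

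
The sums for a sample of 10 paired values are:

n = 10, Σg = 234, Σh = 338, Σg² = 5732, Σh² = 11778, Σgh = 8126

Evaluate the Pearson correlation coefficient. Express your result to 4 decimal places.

r = (nΣgh − ΣgΣh) / √[(nΣg² − (Σg)²)(nΣh² − (Σh)²)]
Numerator: 10×8126 − 234×338 = 2168
Denominator: √[(57320 − 54756)(117780 − 114244)] = √[2564 × 3536] = 3011.0304
r = 2168 / 3011.0304 ≈ 0.7200

0.7200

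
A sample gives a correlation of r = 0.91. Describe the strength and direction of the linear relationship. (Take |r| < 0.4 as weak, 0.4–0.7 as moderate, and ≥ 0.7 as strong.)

strong positive

r = 0.91 > 0 so the relationship is positive.
|r| = 0.91, which falls in the strong range.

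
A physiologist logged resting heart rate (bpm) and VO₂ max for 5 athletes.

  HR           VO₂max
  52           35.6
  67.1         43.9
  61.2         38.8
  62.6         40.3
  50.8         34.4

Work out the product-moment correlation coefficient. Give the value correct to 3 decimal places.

0.979

n = 5, Σx = 293.7, Σy = 193, Σx² = 17451.25, Σy² = 7507.46, Σxy = 11441.75
nΣxy − ΣxΣy = 57208.75 − 56684.1 = 524.65
nΣx² − (Σx)² = 87256.25 − 86259.69 = 996.56; nΣy² − (Σy)² = 37537.3 − 37249 = 288.3
r = 524.65 / √(996.56 × 288.3) = 524.65 / 536.0114 ≈ 0.979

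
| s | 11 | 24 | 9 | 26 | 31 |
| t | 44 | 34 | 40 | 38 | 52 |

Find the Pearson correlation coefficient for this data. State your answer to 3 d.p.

n = 5, Σs = 101, Σt = 208, Σs² = 2415, Σt² = 8840, Σst = 4260
nΣst − ΣsΣt = 21300 − 21008 = 292
nΣs² − (Σs)² = 12075 − 10201 = 1874; nΣt² − (Σt)² = 44200 − 43264 = 936
r = 292 / √(1874 × 936) = 292 / 1324.4108 ≈ 0.220

0.220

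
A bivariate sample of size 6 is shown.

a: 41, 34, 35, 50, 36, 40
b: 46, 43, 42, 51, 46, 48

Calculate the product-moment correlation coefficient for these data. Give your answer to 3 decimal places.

0.904

n = 6, Σa = 236, Σb = 276, Σa² = 9458, Σb² = 12750, Σab = 10944
nΣab − ΣaΣb = 65664 − 65136 = 528
nΣa² − (Σa)² = 56748 − 55696 = 1052; nΣb² − (Σb)² = 76500 − 76176 = 324
r = 528 / √(1052 × 324) = 528 / 583.8219 ≈ 0.904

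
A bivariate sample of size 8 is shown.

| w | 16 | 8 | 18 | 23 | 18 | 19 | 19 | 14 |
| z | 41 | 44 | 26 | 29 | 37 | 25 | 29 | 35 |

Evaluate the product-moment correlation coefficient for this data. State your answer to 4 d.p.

-0.7487

n = 8, Σw = 135, Σz = 266, Σw² = 2415, Σz² = 9194, Σwz = 4325
nΣwz − ΣwΣz = 34600 − 35910 = -1310
nΣw² − (Σw)² = 19320 − 18225 = 1095; nΣz² − (Σz)² = 73552 − 70756 = 2796
r = -1310 / √(1095 × 2796) = -1310 / 1749.7486 ≈ -0.7487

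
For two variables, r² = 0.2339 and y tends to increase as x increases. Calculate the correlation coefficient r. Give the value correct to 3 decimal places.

0.484

|r| = √0.2339 = 0.484
The association is positive, so r = 0.484.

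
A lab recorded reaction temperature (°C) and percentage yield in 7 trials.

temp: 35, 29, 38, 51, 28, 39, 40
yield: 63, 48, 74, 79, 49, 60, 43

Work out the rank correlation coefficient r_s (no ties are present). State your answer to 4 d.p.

0.3214

Rank temp: 3, 2, 4, 7, 1, 5, 6
Rank yield: 5, 2, 6, 7, 3, 4, 1
d = rank(temp) − rank(yield): -2, 0, -2, 0, -2, 1, 5; Σd² = 38
ρ = 1 − 6Σd² / [n(n²−1)] = 1 − 6×38 / (7×48) = 1 − 228/336 ≈ 0.3214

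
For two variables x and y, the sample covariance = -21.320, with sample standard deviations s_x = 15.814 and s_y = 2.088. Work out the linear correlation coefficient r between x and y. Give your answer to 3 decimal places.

r = Cov(x,y) / (s_x · s_y) = -21.320 / (15.814 × 2.088)
  = -21.320 / 33.0196 ≈ -0.646

-0.646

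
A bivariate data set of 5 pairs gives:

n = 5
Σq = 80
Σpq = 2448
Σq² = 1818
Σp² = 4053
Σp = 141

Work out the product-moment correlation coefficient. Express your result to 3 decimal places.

0.945

r = (nΣpq − ΣpΣq) / √[(nΣp² − (Σp)²)(nΣq² − (Σq)²)]
Numerator: 5×2448 − 141×80 = 960
Denominator: √[(20265 − 19881)(9090 − 6400)] = √[384 × 2690] = 1016.3464
r = 960 / 1016.3464 ≈ 0.945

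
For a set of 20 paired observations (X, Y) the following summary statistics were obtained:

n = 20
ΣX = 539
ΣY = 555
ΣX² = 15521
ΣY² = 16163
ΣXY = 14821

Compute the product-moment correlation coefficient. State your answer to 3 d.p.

-0.157

r = (nΣXY − ΣXΣY) / √[(nΣX² − (ΣX)²)(nΣY² − (ΣY)²)]
Numerator: 20×14821 − 539×555 = -2725
Denominator: √[(310420 − 290521)(323260 − 308025)] = √[19899 × 15235] = 17411.5268
r = -2725 / 17411.5268 ≈ -0.157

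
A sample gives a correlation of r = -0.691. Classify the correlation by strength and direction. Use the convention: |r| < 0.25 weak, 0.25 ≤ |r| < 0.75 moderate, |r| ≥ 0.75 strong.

r = -0.691 < 0 so the relationship is negative.
|r| = 0.691, which falls in the moderate range.

moderate negative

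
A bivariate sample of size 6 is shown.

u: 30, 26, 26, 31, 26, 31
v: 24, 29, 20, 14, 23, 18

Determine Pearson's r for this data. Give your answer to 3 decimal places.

-0.635

n = 6, Σu = 170, Σv = 128, Σu² = 4850, Σv² = 2866, Σuv = 3584
nΣuv − ΣuΣv = 21504 − 21760 = -256
nΣu² − (Σu)² = 29100 − 28900 = 200; nΣv² − (Σv)² = 17196 − 16384 = 812
r = -256 / √(200 × 812) = -256 / 402.9888 ≈ -0.635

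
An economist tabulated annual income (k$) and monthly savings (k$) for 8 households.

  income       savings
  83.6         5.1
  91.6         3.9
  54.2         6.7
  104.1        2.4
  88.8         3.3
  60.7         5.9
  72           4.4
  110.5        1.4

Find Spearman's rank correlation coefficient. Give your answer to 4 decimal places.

-0.9524

Rank income: 4, 6, 1, 7, 5, 2, 3, 8
Rank savings: 6, 4, 8, 2, 3, 7, 5, 1
d = rank(income) − rank(savings): -2, 2, -7, 5, 2, -5, -2, 7; Σd² = 164
ρ = 1 − 6Σd² / [n(n²−1)] = 1 − 6×164 / (8×63) = 1 − 984/504 ≈ -0.9524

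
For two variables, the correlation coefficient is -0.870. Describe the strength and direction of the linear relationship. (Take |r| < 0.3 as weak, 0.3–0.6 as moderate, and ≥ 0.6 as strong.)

strong negative

r = -0.870 < 0 so the relationship is negative.
|r| = 0.870, which falls in the strong range.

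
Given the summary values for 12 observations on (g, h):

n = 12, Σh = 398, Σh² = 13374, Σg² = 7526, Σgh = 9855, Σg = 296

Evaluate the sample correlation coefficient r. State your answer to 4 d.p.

r = (nΣgh − ΣgΣh) / √[(nΣg² − (Σg)²)(nΣh² − (Σh)²)]
Numerator: 12×9855 − 296×398 = 452
Denominator: √[(90312 − 87616)(160488 − 158404)] = √[2696 × 2084] = 2370.3299
r = 452 / 2370.3299 ≈ 0.1907

0.1907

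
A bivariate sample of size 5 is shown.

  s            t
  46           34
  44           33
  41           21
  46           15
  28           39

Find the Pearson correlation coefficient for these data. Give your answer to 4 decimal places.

n = 5, Σs = 205, Σt = 142, Σs² = 8633, Σt² = 4432, Σst = 5659
nΣst − ΣsΣt = 28295 − 29110 = -815
nΣs² − (Σs)² = 43165 − 42025 = 1140; nΣt² − (Σt)² = 22160 − 20164 = 1996
r = -815 / √(1140 × 1996) = -815 / 1508.4562 ≈ -0.5403

-0.5403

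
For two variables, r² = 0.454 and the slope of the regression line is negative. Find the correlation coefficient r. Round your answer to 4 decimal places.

-0.6738

|r| = √0.454 = 0.6738
The association is negative, so r = −0.6738.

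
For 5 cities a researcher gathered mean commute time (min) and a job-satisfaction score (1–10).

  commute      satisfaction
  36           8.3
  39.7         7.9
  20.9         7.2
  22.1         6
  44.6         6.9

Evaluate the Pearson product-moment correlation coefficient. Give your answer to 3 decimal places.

0.464

n = 5, Σx = 163.3, Σy = 36.3, Σx² = 5786.47, Σy² = 266.75, Σxy = 1203.25
nΣxy − ΣxΣy = 6016.25 − 5927.79 = 88.46
nΣx² − (Σx)² = 28932.35 − 26666.89 = 2265.46; nΣy² − (Σy)² = 1333.75 − 1317.69 = 16.06
r = 88.46 / √(2265.46 × 16.06) = 88.46 / 190.7440 ≈ 0.464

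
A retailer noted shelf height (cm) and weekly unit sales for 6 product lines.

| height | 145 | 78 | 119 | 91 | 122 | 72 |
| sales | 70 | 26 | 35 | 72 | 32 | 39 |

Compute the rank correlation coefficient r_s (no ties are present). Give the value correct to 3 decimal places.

0.143

Rank height: 6, 2, 4, 3, 5, 1
Rank sales: 5, 1, 3, 6, 2, 4
d = rank(height) − rank(sales): 1, 1, 1, -3, 3, -3; Σd² = 30
ρ = 1 − 6Σd² / [n(n²−1)] = 1 − 6×30 / (6×35) = 1 − 180/210 ≈ 0.143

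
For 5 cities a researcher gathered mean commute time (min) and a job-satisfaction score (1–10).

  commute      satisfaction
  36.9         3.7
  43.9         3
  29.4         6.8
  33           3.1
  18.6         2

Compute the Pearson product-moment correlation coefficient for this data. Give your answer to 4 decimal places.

0.0839

n = 5, Σx = 161.8, Σy = 18.6, Σx² = 5588.14, Σy² = 82.54, Σxy = 607.65
nΣxy − ΣxΣy = 3038.25 − 3009.48 = 28.77
nΣx² − (Σx)² = 27940.7 − 26179.24 = 1761.46; nΣy² − (Σy)² = 412.7 − 345.96 = 66.74
r = 28.77 / √(1761.46 × 66.74) = 28.77 / 342.8700 ≈ 0.0839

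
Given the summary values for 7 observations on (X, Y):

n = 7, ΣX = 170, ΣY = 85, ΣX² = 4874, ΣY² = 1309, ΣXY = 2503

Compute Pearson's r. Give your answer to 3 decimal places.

r = (nΣXY − ΣXΣY) / √[(nΣX² − (ΣX)²)(nΣY² − (ΣY)²)]
Numerator: 7×2503 − 170×85 = 3071
Denominator: √[(34118 − 28900)(9163 − 7225)] = √[5218 × 1938] = 3180.0132
r = 3071 / 3180.0132 ≈ 0.966

0.966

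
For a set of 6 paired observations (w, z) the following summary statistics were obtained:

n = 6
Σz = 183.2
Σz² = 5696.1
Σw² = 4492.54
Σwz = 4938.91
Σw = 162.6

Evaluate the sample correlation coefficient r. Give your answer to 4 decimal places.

r = (nΣwz − ΣwΣz) / √[(nΣw² − (Σw)²)(nΣz² − (Σz)²)]
Numerator: 6×4938.91 − 162.6×183.2 = -154.86
Denominator: √[(26955.24 − 26438.76)(34176.6 − 33562.24)] = √[516.48 × 614.36] = 563.2980
r = -154.86 / 563.2980 ≈ -0.2749

-0.2749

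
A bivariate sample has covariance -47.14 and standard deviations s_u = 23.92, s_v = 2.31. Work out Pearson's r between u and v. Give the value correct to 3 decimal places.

-0.853

r = Cov(u,v) / (s_u · s_v) = -47.14 / (23.92 × 2.31)
  = -47.14 / 55.2552 ≈ -0.853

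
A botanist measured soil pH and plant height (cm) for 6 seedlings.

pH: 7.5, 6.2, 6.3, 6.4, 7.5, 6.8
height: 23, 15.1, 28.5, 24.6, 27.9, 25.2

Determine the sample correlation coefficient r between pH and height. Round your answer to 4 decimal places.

n = 6, Σx = 40.7, Σy = 144.3, Σx² = 277.83, Σy² = 3587.87, Σxy = 983.72
nΣxy − ΣxΣy = 5902.32 − 5873.01 = 29.31
nΣx² − (Σx)² = 1666.98 − 1656.49 = 10.49; nΣy² − (Σy)² = 21527.22 − 20822.49 = 704.73
r = 29.31 / √(10.49 × 704.73) = 29.31 / 85.9803 ≈ 0.3409

0.3409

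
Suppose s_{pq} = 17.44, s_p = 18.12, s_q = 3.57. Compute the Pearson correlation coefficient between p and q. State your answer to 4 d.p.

0.2696

r = Cov(p,q) / (s_p · s_q) = 17.44 / (18.12 × 3.57)
  = 17.44 / 64.6884 ≈ 0.2696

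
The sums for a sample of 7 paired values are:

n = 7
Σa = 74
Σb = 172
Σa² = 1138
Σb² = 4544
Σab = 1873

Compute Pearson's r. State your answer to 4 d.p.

0.1628

r = (nΣab − ΣaΣb) / √[(nΣa² − (Σa)²)(nΣb² − (Σb)²)]
Numerator: 7×1873 − 74×172 = 383
Denominator: √[(7966 − 5476)(31808 − 29584)] = √[2490 × 2224] = 2353.2446
r = 383 / 2353.2446 ≈ 0.1628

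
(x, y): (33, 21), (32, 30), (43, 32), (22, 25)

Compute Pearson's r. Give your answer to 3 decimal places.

n = 4, Σx = 130, Σy = 108, Σx² = 4446, Σy² = 2990, Σxy = 3579
nΣxy − ΣxΣy = 14316 − 14040 = 276
nΣx² − (Σx)² = 17784 − 16900 = 884; nΣy² − (Σy)² = 11960 − 11664 = 296
r = 276 / √(884 × 296) = 276 / 511.5310 ≈ 0.540

0.540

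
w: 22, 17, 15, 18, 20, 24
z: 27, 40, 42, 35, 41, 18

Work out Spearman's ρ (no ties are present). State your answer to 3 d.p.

-0.829

Rank w: 5, 2, 1, 3, 4, 6
Rank z: 2, 4, 6, 3, 5, 1
d = rank(w) − rank(z): 3, -2, -5, 0, -1, 5; Σd² = 64
ρ = 1 − 6Σd² / [n(n²−1)] = 1 − 6×64 / (6×35) = 1 − 384/210 ≈ -0.829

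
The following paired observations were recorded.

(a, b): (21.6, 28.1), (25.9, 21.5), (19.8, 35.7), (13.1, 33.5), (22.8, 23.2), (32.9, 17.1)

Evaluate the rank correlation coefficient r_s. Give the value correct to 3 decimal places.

Rank a: 3, 5, 2, 1, 4, 6
Rank b: 4, 2, 6, 5, 3, 1
d = rank(a) − rank(b): -1, 3, -4, -4, 1, 5; Σd² = 68
ρ = 1 − 6Σd² / [n(n²−1)] = 1 − 6×68 / (6×35) = 1 − 408/210 ≈ -0.943

-0.943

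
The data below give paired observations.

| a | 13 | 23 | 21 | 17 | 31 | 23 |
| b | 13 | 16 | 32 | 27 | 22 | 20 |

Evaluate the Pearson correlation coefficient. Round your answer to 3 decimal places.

n = 6, Σa = 128, Σb = 130, Σa² = 2918, Σb² = 3062, Σab = 2810
nΣab − ΣaΣb = 16860 − 16640 = 220
nΣa² − (Σa)² = 17508 − 16384 = 1124; nΣb² − (Σb)² = 18372 − 16900 = 1472
r = 220 / √(1124 × 1472) = 220 / 1286.2846 ≈ 0.171

0.171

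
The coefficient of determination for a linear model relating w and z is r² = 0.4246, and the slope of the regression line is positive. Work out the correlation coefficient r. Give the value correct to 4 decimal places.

|r| = √0.4246 = 0.6516
The association is positive, so r = 0.6516.

0.6516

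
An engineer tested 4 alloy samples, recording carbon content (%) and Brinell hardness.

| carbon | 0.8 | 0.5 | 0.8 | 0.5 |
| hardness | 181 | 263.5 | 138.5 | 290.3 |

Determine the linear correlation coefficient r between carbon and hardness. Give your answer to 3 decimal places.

-0.957

n = 4, Σx = 2.6, Σy = 873.3, Σx² = 1.78, Σy² = 205649.59, Σxy = 532.5
nΣxy − ΣxΣy = 2130 − 2270.58 = -140.58
nΣx² − (Σx)² = 7.12 − 6.76 = 0.36; nΣy² − (Σy)² = 822598.36 − 762652.89 = 59945.47
r = -140.58 / √(0.36 × 59945.47) = -140.58 / 146.9026 ≈ -0.957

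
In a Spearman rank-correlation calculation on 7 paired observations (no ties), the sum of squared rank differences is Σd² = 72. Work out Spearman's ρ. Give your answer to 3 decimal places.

-0.286

ρ = 1 − 6Σd² / [n(n²−1)] = 1 − 6×72 / (7×48)
  = 1 − 432/336 = 1 − 1.2857 ≈ -0.286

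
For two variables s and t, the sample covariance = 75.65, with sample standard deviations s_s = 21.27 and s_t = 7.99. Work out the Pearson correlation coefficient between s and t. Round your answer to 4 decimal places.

0.4451

r = Cov(s,t) / (s_s · s_t) = 75.65 / (21.27 × 7.99)
  = 75.65 / 169.9473 ≈ 0.4451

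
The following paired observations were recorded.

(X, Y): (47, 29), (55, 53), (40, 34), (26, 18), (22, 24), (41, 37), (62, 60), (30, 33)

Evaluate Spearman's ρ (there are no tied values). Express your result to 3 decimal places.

0.833

Rank X: 6, 7, 4, 2, 1, 5, 8, 3
Rank Y: 3, 7, 5, 1, 2, 6, 8, 4
d = rank(X) − rank(Y): 3, 0, -1, 1, -1, -1, 0, -1; Σd² = 14
ρ = 1 − 6Σd² / [n(n²−1)] = 1 − 6×14 / (8×63) = 1 − 84/504 ≈ 0.833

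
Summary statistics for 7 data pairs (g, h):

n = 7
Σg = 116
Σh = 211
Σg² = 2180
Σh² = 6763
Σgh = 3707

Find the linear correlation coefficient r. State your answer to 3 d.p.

0.653

r = (nΣgh − ΣgΣh) / √[(nΣg² − (Σg)²)(nΣh² − (Σh)²)]
Numerator: 7×3707 − 116×211 = 1473
Denominator: √[(15260 − 13456)(47341 − 44521)] = √[1804 × 2820] = 2255.4999
r = 1473 / 2255.4999 ≈ 0.653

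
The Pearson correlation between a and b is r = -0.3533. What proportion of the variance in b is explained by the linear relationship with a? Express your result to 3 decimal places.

0.125

r² = (-0.3533)² = 0.125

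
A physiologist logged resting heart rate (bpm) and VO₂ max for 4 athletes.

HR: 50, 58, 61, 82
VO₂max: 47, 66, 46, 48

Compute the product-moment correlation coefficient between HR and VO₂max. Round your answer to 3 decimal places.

-0.177

n = 4, Σx = 251, Σy = 207, Σx² = 16309, Σy² = 10985, Σxy = 12920
nΣxy − ΣxΣy = 51680 − 51957 = -277
nΣx² − (Σx)² = 65236 − 63001 = 2235; nΣy² − (Σy)² = 43940 − 42849 = 1091
r = -277 / √(2235 × 1091) = -277 / 1561.5329 ≈ -0.177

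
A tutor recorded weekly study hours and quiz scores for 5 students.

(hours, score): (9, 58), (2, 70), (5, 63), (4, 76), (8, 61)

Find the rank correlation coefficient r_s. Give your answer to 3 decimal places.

-0.900

Rank hours: 5, 1, 3, 2, 4
Rank score: 1, 4, 3, 5, 2
d = rank(hours) − rank(score): 4, -3, 0, -3, 2; Σd² = 38
ρ = 1 − 6Σd² / [n(n²−1)] = 1 − 6×38 / (5×24) = 1 − 228/120 ≈ -0.900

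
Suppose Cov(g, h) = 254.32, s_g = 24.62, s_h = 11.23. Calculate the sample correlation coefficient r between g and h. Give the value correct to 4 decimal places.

0.9198

r = Cov(g,h) / (s_g · s_h) = 254.32 / (24.62 × 11.23)
  = 254.32 / 276.4826 ≈ 0.9198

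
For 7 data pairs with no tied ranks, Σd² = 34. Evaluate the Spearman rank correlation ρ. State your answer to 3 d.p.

ρ = 1 − 6Σd² / [n(n²−1)] = 1 − 6×34 / (7×48)
  = 1 − 204/336 = 1 − 0.6071 ≈ 0.393

0.393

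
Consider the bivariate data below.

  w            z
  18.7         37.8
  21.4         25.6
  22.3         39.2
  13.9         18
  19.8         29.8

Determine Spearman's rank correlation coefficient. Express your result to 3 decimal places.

Rank w: 2, 4, 5, 1, 3
Rank z: 4, 2, 5, 1, 3
d = rank(w) − rank(z): -2, 2, 0, 0, 0; Σd² = 8
ρ = 1 − 6Σd² / [n(n²−1)] = 1 − 6×8 / (5×24) = 1 − 48/120 ≈ 0.600

0.600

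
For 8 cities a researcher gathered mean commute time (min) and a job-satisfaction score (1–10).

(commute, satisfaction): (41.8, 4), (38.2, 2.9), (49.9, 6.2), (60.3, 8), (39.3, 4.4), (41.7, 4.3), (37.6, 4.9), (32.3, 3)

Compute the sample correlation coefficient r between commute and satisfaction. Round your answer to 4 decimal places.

n = 8, Σx = 341.1, Σy = 37.7, Σx² = 15073.01, Σy² = 197.71, Σxy = 1703.13
nΣxy − ΣxΣy = 13625.04 − 12859.47 = 765.57
nΣx² − (Σx)² = 120584.08 − 116349.21 = 4234.87; nΣy² − (Σy)² = 1581.68 − 1421.29 = 160.39
r = 765.57 / √(4234.87 × 160.39) = 765.57 / 824.1546 ≈ 0.9289

0.9289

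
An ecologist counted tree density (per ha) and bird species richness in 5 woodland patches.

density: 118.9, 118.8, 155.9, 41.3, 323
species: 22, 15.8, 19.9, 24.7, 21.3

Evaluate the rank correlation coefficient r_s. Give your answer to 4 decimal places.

-0.3000

Rank density: 3, 2, 4, 1, 5
Rank species: 4, 1, 2, 5, 3
d = rank(density) − rank(species): -1, 1, 2, -4, 2; Σd² = 26
ρ = 1 − 6Σd² / [n(n²−1)] = 1 − 6×26 / (5×24) = 1 − 156/120 ≈ -0.3000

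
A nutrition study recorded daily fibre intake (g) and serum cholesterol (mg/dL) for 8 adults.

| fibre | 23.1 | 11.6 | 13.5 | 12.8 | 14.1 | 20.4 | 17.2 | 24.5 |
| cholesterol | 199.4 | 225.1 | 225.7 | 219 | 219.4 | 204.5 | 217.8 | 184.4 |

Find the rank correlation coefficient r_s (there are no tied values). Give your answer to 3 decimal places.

-0.881

Rank fibre: 7, 1, 3, 2, 4, 6, 5, 8
Rank cholesterol: 2, 7, 8, 5, 6, 3, 4, 1
d = rank(fibre) − rank(cholesterol): 5, -6, -5, -3, -2, 3, 1, 7; Σd² = 158
ρ = 1 − 6Σd² / [n(n²−1)] = 1 − 6×158 / (8×63) = 1 − 948/504 ≈ -0.881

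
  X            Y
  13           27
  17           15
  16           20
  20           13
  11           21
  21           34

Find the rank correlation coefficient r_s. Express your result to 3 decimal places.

Rank X: 2, 4, 3, 5, 1, 6
Rank Y: 5, 2, 3, 1, 4, 6
d = rank(X) − rank(Y): -3, 2, 0, 4, -3, 0; Σd² = 38
ρ = 1 − 6Σd² / [n(n²−1)] = 1 − 6×38 / (6×35) = 1 − 228/210 ≈ -0.086

-0.086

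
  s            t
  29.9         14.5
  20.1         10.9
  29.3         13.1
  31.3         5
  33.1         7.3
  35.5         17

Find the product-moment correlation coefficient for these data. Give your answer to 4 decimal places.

n = 6, Σs = 179.2, Σt = 67.8, Σs² = 5492.06, Σt² = 867.96, Σst = 2038.1
nΣst − ΣsΣt = 12228.6 − 12149.76 = 78.84
nΣs² − (Σs)² = 32952.36 − 32112.64 = 839.72; nΣt² − (Σt)² = 5207.76 − 4596.84 = 610.92
r = 78.84 / √(839.72 × 610.92) = 78.84 / 716.2414 ≈ 0.1101

0.1101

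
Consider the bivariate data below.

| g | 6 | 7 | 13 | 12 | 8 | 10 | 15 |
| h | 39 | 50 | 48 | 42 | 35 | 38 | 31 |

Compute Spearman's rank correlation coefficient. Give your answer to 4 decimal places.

-0.2857

Rank g: 1, 2, 6, 5, 3, 4, 7
Rank h: 4, 7, 6, 5, 2, 3, 1
d = rank(g) − rank(h): -3, -5, 0, 0, 1, 1, 6; Σd² = 72
ρ = 1 − 6Σd² / [n(n²−1)] = 1 − 6×72 / (7×48) = 1 − 432/336 ≈ -0.2857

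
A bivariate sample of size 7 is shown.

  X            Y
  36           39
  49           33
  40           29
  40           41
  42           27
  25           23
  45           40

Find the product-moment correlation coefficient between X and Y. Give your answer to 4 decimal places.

n = 7, ΣX = 277, ΣY = 232, ΣX² = 11311, ΣY² = 7990, ΣXY = 9330
nΣXY − ΣXΣY = 65310 − 64264 = 1046
nΣX² − (ΣX)² = 79177 − 76729 = 2448; nΣY² − (ΣY)² = 55930 − 53824 = 2106
r = 1046 / √(2448 × 2106) = 1046 / 2270.5700 ≈ 0.4607

0.4607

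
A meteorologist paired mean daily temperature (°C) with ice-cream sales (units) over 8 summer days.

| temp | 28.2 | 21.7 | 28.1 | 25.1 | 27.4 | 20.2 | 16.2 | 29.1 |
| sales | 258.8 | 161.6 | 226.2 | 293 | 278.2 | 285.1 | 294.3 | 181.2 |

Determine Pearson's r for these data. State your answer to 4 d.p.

-0.3141

n = 8, Σx = 196, Σy = 1978.4, Σx² = 4953.8, Σy² = 508230.62, Σxy = 47937.68
nΣxy − ΣxΣy = 383501.44 − 387766.4 = -4264.96
nΣx² − (Σx)² = 39630.4 − 38416 = 1214.4; nΣy² − (Σy)² = 4065844.96 − 3914066.56 = 151778.4
r = -4264.96 / √(1214.4 × 151778.4) = -4264.96 / 13576.4387 ≈ -0.3141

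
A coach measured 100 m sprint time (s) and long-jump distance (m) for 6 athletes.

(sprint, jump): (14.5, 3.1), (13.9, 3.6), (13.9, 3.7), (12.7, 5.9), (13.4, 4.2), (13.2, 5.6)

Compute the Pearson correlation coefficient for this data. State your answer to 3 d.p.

-0.943

n = 6, Σx = 81.6, Σy = 26.1, Σx² = 1111.76, Σy² = 120.07, Σxy = 351.55
nΣxy − ΣxΣy = 2109.3 − 2129.76 = -20.46
nΣx² − (Σx)² = 6670.56 − 6658.56 = 12; nΣy² − (Σy)² = 720.42 − 681.21 = 39.21
r = -20.46 / √(12 × 39.21) = -20.46 / 21.6915 ≈ -0.943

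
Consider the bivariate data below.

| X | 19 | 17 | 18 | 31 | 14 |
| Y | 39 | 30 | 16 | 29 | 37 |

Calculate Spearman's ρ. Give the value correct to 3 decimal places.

Rank X: 4, 2, 3, 5, 1
Rank Y: 5, 3, 1, 2, 4
d = rank(X) − rank(Y): -1, -1, 2, 3, -3; Σd² = 24
ρ = 1 − 6Σd² / [n(n²−1)] = 1 − 6×24 / (5×24) = 1 − 144/120 ≈ -0.200

-0.200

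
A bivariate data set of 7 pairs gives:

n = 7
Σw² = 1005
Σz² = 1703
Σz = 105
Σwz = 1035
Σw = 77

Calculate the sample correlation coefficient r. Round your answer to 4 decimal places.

r = (nΣwz − ΣwΣz) / √[(nΣw² − (Σw)²)(nΣz² − (Σz)²)]
Numerator: 7×1035 − 77×105 = -840
Denominator: √[(7035 − 5929)(11921 − 11025)] = √[1106 × 896] = 995.4778
r = -840 / 995.4778 ≈ -0.8438

-0.8438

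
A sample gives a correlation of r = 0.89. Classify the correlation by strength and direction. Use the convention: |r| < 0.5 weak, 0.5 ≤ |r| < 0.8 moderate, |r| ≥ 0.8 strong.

strong positive

r = 0.89 > 0 so the relationship is positive.
|r| = 0.89, which falls in the strong range.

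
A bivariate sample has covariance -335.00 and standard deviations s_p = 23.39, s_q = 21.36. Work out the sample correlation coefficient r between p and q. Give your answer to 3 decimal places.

-0.671

r = Cov(p,q) / (s_p · s_q) = -335.00 / (23.39 × 21.36)
  = -335.00 / 499.6104 ≈ -0.671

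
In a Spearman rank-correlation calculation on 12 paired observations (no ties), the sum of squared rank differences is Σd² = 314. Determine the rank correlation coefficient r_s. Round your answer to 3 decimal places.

ρ = 1 − 6Σd² / [n(n²−1)] = 1 − 6×314 / (12×143)
  = 1 − 1884/1716 = 1 − 1.0979 ≈ -0.098

-0.098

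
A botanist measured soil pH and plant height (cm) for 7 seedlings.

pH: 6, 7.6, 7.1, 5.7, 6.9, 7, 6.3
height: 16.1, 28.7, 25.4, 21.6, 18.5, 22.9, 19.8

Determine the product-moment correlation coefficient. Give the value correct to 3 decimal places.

0.713

n = 7, Σx = 46.6, Σy = 153, Σx² = 312.96, Σy² = 3453.32, Σxy = 1030.87
nΣxy − ΣxΣy = 7216.09 − 7129.8 = 86.29
nΣx² − (Σx)² = 2190.72 − 2171.56 = 19.16; nΣy² − (Σy)² = 24173.24 − 23409 = 764.24
r = 86.29 / √(19.16 × 764.24) = 86.29 / 121.0076 ≈ 0.713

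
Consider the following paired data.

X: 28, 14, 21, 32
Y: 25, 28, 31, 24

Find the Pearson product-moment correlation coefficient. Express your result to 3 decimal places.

-0.718

n = 4, ΣX = 95, ΣY = 108, ΣX² = 2445, ΣY² = 2946, ΣXY = 2511
nΣXY − ΣXΣY = 10044 − 10260 = -216
nΣX² − (ΣX)² = 9780 − 9025 = 755; nΣY² − (ΣY)² = 11784 − 11664 = 120
r = -216 / √(755 × 120) = -216 / 300.9983 ≈ -0.718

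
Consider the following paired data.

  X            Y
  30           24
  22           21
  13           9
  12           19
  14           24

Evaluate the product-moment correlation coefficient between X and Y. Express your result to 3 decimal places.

0.512

n = 5, ΣX = 91, ΣY = 97, ΣX² = 1893, ΣY² = 2035, ΣXY = 1863
nΣXY − ΣXΣY = 9315 − 8827 = 488
nΣX² − (ΣX)² = 9465 − 8281 = 1184; nΣY² − (ΣY)² = 10175 − 9409 = 766
r = 488 / √(1184 × 766) = 488 / 952.3361 ≈ 0.512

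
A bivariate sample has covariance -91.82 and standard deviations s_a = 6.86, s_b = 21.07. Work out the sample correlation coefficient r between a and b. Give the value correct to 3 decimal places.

-0.635

r = Cov(a,b) / (s_a · s_b) = -91.82 / (6.86 × 21.07)
  = -91.82 / 144.5402 ≈ -0.635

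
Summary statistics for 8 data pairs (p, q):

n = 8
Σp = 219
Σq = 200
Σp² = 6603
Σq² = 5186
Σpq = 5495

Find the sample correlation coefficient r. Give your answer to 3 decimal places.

r = (nΣpq − ΣpΣq) / √[(nΣp² − (Σp)²)(nΣq² − (Σq)²)]
Numerator: 8×5495 − 219×200 = 160
Denominator: √[(52824 − 47961)(41488 − 40000)] = √[4863 × 1488] = 2690.0082
r = 160 / 2690.0082 ≈ 0.059

0.059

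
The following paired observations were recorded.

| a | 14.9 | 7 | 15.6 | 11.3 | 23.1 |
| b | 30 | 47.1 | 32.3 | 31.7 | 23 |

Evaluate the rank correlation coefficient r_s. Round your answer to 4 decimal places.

Rank a: 3, 1, 4, 2, 5
Rank b: 2, 5, 4, 3, 1
d = rank(a) − rank(b): 1, -4, 0, -1, 4; Σd² = 34
ρ = 1 − 6Σd² / [n(n²−1)] = 1 − 6×34 / (5×24) = 1 − 204/120 ≈ -0.7000

-0.7000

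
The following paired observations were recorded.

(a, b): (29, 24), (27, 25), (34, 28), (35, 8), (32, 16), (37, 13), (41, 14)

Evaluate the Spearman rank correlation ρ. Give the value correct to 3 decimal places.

-0.643

Rank a: 2, 1, 4, 5, 3, 6, 7
Rank b: 5, 6, 7, 1, 4, 2, 3
d = rank(a) − rank(b): -3, -5, -3, 4, -1, 4, 4; Σd² = 92
ρ = 1 − 6Σd² / [n(n²−1)] = 1 − 6×92 / (7×48) = 1 − 552/336 ≈ -0.643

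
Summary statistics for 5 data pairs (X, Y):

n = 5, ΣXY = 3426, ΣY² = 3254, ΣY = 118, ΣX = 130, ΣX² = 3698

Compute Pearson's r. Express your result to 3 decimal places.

0.927

r = (nΣXY − ΣXΣY) / √[(nΣX² − (ΣX)²)(nΣY² − (ΣY)²)]
Numerator: 5×3426 − 130×118 = 1790
Denominator: √[(18490 − 16900)(16270 − 13924)] = √[1590 × 2346] = 1931.3570
r = 1790 / 1931.3570 ≈ 0.927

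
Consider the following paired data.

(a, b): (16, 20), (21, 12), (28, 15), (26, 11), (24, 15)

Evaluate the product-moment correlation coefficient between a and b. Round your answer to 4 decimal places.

n = 5, Σa = 115, Σb = 73, Σa² = 2733, Σb² = 1115, Σab = 1638
nΣab − ΣaΣb = 8190 − 8395 = -205
nΣa² − (Σa)² = 13665 − 13225 = 440; nΣb² − (Σb)² = 5575 − 5329 = 246
r = -205 / √(440 × 246) = -205 / 328.9985 ≈ -0.6231

-0.6231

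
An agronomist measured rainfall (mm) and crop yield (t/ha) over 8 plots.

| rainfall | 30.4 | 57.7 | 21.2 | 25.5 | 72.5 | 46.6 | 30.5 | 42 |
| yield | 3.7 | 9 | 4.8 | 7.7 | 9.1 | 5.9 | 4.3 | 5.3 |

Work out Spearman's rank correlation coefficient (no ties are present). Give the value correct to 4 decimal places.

0.6429

Rank rainfall: 3, 7, 1, 2, 8, 6, 4, 5
Rank yield: 1, 7, 3, 6, 8, 5, 2, 4
d = rank(rainfall) − rank(yield): 2, 0, -2, -4, 0, 1, 2, 1; Σd² = 30
ρ = 1 − 6Σd² / [n(n²−1)] = 1 − 6×30 / (8×63) = 1 − 180/504 ≈ 0.6429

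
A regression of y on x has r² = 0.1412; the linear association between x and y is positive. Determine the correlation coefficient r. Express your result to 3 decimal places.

0.376

|r| = √0.1412 = 0.376
The association is positive, so r = 0.376.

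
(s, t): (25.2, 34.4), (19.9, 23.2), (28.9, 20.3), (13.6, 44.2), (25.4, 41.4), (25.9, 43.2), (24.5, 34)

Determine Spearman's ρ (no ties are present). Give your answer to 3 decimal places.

Rank s: 4, 2, 7, 1, 5, 6, 3
Rank t: 4, 2, 1, 7, 5, 6, 3
d = rank(s) − rank(t): 0, 0, 6, -6, 0, 0, 0; Σd² = 72
ρ = 1 − 6Σd² / [n(n²−1)] = 1 − 6×72 / (7×48) = 1 − 432/336 ≈ -0.286

-0.286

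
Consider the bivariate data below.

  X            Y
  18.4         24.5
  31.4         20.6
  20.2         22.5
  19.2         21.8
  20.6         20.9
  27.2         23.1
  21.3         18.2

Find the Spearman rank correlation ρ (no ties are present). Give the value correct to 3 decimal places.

Rank X: 1, 7, 3, 2, 4, 6, 5
Rank Y: 7, 2, 5, 4, 3, 6, 1
d = rank(X) − rank(Y): -6, 5, -2, -2, 1, 0, 4; Σd² = 86
ρ = 1 − 6Σd² / [n(n²−1)] = 1 − 6×86 / (7×48) = 1 − 516/336 ≈ -0.536

-0.536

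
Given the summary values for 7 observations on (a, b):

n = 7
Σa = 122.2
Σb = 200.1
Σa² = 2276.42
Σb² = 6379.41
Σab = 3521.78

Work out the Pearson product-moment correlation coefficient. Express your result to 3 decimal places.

0.093

r = (nΣab − ΣaΣb) / √[(nΣa² − (Σa)²)(nΣb² − (Σb)²)]
Numerator: 7×3521.78 − 122.2×200.1 = 200.24
Denominator: √[(15934.94 − 14932.84)(44655.87 − 40040.01)] = √[1002.1 × 4615.86] = 2150.7100
r = 200.24 / 2150.7100 ≈ 0.093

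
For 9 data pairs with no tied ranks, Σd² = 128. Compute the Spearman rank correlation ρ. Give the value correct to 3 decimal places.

ρ = 1 − 6Σd² / [n(n²−1)] = 1 − 6×128 / (9×80)
  = 1 − 768/720 = 1 − 1.0667 ≈ -0.067

-0.067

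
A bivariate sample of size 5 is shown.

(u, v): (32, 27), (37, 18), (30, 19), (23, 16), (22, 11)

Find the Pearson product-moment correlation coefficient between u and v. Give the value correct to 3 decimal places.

0.610

n = 5, Σu = 144, Σv = 91, Σu² = 4306, Σv² = 1791, Σuv = 2710
nΣuv − ΣuΣv = 13550 − 13104 = 446
nΣu² − (Σu)² = 21530 − 20736 = 794; nΣv² − (Σv)² = 8955 − 8281 = 674
r = 446 / √(794 × 674) = 446 / 731.5436 ≈ 0.610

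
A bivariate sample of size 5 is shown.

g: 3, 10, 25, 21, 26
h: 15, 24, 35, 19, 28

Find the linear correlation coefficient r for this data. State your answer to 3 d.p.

0.733

n = 5, Σg = 85, Σh = 121, Σg² = 1851, Σh² = 3171, Σgh = 2287
nΣgh − ΣgΣh = 11435 − 10285 = 1150
nΣg² − (Σg)² = 9255 − 7225 = 2030; nΣh² − (Σh)² = 15855 − 14641 = 1214
r = 1150 / √(2030 × 1214) = 1150 / 1569.8471 ≈ 0.733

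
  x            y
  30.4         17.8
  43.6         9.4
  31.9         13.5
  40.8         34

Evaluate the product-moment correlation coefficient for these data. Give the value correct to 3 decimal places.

0.139

n = 4, Σx = 146.7, Σy = 74.7, Σx² = 5507.37, Σy² = 1743.45, Σxy = 2768.81
nΣxy − ΣxΣy = 11075.24 − 10958.49 = 116.75
nΣx² − (Σx)² = 22029.48 − 21520.89 = 508.59; nΣy² − (Σy)² = 6973.8 − 5580.09 = 1393.71
r = 116.75 / √(508.59 × 1393.71) = 116.75 / 841.9186 ≈ 0.139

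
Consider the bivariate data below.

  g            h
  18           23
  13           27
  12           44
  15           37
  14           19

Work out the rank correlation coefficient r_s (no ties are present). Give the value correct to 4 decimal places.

-0.5000

Rank g: 5, 2, 1, 4, 3
Rank h: 2, 3, 5, 4, 1
d = rank(g) − rank(h): 3, -1, -4, 0, 2; Σd² = 30
ρ = 1 − 6Σd² / [n(n²−1)] = 1 − 6×30 / (5×24) = 1 − 180/120 ≈ -0.5000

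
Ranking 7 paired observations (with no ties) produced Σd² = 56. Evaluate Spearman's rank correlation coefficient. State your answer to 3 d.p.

0.000

ρ = 1 − 6Σd² / [n(n²−1)] = 1 − 6×56 / (7×48)
  = 1 − 336/336 = 1 − 1.0000 ≈ 0.000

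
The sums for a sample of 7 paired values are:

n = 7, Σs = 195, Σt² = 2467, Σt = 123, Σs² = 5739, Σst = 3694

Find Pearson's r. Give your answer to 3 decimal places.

0.874

r = (nΣst − ΣsΣt) / √[(nΣs² − (Σs)²)(nΣt² − (Σt)²)]
Numerator: 7×3694 − 195×123 = 1873
Denominator: √[(40173 − 38025)(17269 − 15129)] = √[2148 × 2140] = 2143.9963
r = 1873 / 2143.9963 ≈ 0.874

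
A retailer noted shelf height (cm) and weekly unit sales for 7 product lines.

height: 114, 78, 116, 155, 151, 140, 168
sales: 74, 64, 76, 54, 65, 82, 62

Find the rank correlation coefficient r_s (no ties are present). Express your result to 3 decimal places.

Rank height: 2, 1, 3, 6, 5, 4, 7
Rank sales: 5, 3, 6, 1, 4, 7, 2
d = rank(height) − rank(sales): -3, -2, -3, 5, 1, -3, 5; Σd² = 82
ρ = 1 − 6Σd² / [n(n²−1)] = 1 − 6×82 / (7×48) = 1 − 492/336 ≈ -0.464

-0.464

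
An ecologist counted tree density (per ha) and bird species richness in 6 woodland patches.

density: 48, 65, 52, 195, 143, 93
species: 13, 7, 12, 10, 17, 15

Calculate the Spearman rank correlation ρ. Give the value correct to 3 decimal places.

0.086

Rank density: 1, 3, 2, 6, 5, 4
Rank species: 4, 1, 3, 2, 6, 5
d = rank(density) − rank(species): -3, 2, -1, 4, -1, -1; Σd² = 32
ρ = 1 − 6Σd² / [n(n²−1)] = 1 − 6×32 / (6×35) = 1 − 192/210 ≈ 0.086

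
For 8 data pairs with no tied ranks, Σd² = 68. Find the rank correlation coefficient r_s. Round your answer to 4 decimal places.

ρ = 1 − 6Σd² / [n(n²−1)] = 1 − 6×68 / (8×63)
  = 1 − 408/504 = 1 − 0.80952 ≈ 0.1905

0.1905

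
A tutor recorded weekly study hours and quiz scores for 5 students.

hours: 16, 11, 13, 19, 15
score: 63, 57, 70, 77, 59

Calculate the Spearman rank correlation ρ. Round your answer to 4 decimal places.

0.7000

Rank hours: 4, 1, 2, 5, 3
Rank score: 3, 1, 4, 5, 2
d = rank(hours) − rank(score): 1, 0, -2, 0, 1; Σd² = 6
ρ = 1 − 6Σd² / [n(n²−1)] = 1 − 6×6 / (5×24) = 1 − 36/120 ≈ 0.7000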